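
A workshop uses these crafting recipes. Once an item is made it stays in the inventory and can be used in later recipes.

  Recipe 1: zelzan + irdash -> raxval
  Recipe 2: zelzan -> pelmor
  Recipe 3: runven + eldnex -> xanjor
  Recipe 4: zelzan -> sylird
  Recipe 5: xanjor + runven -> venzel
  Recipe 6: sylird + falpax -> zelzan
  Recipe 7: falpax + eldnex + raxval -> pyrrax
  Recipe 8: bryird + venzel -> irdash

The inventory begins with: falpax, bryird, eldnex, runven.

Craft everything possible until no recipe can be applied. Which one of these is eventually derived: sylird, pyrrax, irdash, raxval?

irdash

Using Recipe 3, runven and eldnex make xanjor.
Using Recipe 5, xanjor and runven make venzel.
bryird + venzel -> irdash (Recipe 8).
raxval would need zelzan and irdash (Recipe 1), but zelzan is never obtained. pyrrax would need falpax, eldnex, and raxval (Recipe 7), but raxval is never obtained. sylird would need zelzan (Recipe 4), but zelzan is never obtained.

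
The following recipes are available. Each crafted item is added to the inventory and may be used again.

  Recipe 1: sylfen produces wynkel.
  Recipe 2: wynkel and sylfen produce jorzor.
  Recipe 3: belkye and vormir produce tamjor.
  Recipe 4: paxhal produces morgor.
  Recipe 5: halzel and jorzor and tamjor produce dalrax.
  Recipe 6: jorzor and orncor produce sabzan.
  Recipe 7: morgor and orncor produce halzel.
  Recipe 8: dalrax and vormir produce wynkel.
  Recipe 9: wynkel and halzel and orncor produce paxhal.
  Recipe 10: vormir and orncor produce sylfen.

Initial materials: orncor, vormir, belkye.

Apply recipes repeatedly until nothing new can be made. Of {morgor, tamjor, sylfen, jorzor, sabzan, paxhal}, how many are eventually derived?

4

belkye and vormir → tamjor (Recipe 3).
Using Recipe 10, vormir and orncor make sylfen.
sylfen → wynkel (Recipe 1).
Using Recipe 2, wynkel and sylfen make jorzor.
jorzor and orncor → sabzan (Recipe 6).
morgor would need paxhal (Recipe 4), but paxhal is never obtained.
tamjor: reached.
sylfen: reached.
jorzor: reached.
sabzan: reached.
paxhal would need wynkel, halzel, and orncor (Recipe 9), but halzel is never obtained.
Reached: tamjor, sylfen, jorzor, and sabzan — 4 of the 6.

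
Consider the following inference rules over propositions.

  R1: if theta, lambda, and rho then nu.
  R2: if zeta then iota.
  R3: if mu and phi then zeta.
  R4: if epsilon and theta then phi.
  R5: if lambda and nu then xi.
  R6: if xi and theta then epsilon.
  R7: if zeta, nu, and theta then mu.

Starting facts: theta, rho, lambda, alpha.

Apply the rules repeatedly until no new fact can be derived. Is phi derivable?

theta, lambda, and rho hold, so nu follows (R1).
From lambda and nu, R5 gives xi.
xi and theta hold, so epsilon follows (R6).
From epsilon and theta, R4 gives phi.

Yes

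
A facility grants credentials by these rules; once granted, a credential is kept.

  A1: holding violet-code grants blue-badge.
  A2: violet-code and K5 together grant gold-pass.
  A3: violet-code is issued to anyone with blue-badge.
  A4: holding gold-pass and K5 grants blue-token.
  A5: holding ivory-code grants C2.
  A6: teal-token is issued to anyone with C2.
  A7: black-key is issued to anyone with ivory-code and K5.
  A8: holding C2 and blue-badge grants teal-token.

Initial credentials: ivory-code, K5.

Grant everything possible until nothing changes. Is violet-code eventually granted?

violet-code would need blue-badge (A3), but blue-badge is never granted.

No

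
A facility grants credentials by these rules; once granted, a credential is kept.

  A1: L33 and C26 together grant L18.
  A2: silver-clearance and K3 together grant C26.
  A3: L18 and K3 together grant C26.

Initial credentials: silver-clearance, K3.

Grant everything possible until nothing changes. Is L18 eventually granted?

L18 would need L33 and C26 (A1), but L33 is never granted.

No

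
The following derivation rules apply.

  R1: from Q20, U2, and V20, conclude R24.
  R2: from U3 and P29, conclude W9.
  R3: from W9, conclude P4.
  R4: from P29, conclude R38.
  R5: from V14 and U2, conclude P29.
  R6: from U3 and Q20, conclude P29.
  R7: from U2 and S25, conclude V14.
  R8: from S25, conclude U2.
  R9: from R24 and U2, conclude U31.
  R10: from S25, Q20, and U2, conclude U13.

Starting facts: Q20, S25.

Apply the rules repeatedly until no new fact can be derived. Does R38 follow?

Yes

S25 holds, so U2 follows (R8).
From U2 and S25, R7 gives V14.
V14 and U2 hold, so P29 follows (R5).
From P29, R4 gives R38.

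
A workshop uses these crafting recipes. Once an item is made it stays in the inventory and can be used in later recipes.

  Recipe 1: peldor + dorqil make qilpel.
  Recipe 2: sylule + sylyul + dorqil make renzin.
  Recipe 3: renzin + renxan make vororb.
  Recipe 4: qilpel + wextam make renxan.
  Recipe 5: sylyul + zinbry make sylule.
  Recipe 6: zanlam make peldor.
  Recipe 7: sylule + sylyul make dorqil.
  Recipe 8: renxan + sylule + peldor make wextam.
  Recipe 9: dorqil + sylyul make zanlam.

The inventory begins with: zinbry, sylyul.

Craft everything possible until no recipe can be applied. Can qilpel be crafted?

Yes

sylyul + zinbry → sylule (Recipe 5).
sylule + sylyul → dorqil (Recipe 7).
Using Recipe 9, dorqil and sylyul make zanlam.
zanlam → peldor (Recipe 6).
Using Recipe 1, peldor and dorqil make qilpel.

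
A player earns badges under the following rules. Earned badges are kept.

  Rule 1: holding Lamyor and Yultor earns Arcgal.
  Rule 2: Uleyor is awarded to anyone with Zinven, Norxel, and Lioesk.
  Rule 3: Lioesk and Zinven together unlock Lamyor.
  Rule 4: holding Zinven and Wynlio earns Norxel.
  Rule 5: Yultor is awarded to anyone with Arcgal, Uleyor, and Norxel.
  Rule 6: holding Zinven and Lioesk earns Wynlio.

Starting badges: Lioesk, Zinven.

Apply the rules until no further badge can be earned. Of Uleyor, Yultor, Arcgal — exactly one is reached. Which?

With Zinven and Lioesk, Wynlio is earned (Rule 6).
With Zinven and Wynlio, Norxel is earned (Rule 4).
With Zinven, Norxel, and Lioesk, Uleyor is earned (Rule 2).
Yultor would need Arcgal, Uleyor, and Norxel (Rule 5), but Arcgal is never earned. Arcgal would need Lamyor and Yultor (Rule 1), but Yultor is never earned.

Uleyor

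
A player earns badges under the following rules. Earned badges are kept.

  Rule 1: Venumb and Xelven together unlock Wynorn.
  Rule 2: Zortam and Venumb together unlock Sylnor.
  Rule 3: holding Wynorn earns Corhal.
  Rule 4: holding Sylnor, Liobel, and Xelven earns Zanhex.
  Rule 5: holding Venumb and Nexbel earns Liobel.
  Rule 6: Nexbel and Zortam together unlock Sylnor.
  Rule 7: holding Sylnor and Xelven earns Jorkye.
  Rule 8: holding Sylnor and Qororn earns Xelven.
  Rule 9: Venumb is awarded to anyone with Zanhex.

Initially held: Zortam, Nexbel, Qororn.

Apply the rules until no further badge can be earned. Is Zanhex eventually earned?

No

Zanhex would need Sylnor, Liobel, and Xelven (Rule 4), but Liobel is never earned.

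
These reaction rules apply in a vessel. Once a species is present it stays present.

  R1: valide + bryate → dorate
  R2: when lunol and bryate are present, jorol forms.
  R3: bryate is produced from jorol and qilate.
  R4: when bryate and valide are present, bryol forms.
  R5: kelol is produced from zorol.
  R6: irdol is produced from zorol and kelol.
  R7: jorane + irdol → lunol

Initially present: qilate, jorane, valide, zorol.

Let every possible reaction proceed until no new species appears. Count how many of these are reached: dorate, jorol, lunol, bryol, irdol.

zorol present → kelol forms (R5).
zorol and kelol present → irdol forms (R6).
jorane and irdol present → lunol forms (R7).
dorate would need valide and bryate (R1), but bryate never forms.
jorol would need lunol and bryate (R2), but bryate never forms.
lunol: reached.
bryol would need bryate and valide (R4), but bryate never forms.
irdol: reached.
Reached: lunol and irdol — 2 of the 5.

2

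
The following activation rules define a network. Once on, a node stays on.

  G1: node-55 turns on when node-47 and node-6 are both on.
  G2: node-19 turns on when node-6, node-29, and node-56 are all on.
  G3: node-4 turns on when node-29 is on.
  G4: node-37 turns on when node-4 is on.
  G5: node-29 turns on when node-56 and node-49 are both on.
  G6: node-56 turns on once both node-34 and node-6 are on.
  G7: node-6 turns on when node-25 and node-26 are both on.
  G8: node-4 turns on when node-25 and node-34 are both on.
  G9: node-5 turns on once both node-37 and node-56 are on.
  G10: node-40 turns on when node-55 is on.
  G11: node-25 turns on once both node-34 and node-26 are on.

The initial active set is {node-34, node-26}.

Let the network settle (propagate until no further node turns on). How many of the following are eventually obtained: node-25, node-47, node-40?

node-34 and node-26 are on, so node-25 turns on (G11).
node-25: reached.
No rule produces node-47, and it is not given.
node-40 would need node-55 (G10), but node-55 never turns on.
Reached: node-25 — 1 of the 3.

1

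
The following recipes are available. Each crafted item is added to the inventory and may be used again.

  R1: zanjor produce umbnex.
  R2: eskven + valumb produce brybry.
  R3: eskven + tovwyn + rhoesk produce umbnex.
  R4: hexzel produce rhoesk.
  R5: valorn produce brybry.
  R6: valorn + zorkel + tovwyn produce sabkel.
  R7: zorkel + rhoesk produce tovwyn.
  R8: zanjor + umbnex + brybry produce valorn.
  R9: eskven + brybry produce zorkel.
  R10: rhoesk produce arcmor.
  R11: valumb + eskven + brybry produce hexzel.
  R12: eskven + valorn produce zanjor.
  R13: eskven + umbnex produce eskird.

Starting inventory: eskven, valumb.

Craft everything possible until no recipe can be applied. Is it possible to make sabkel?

No

sabkel would need valorn, zorkel, and tovwyn (R6), but valorn is never obtained.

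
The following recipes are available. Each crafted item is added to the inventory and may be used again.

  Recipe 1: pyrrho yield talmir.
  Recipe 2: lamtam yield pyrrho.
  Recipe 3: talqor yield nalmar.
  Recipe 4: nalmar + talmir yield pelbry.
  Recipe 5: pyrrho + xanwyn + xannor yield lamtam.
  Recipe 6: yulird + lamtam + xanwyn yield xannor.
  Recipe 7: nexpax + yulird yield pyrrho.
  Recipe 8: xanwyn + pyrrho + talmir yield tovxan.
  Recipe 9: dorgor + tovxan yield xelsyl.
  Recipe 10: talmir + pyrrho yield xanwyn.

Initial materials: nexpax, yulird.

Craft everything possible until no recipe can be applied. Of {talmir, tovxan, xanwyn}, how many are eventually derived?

nexpax + yulird → pyrrho (Recipe 7).
Using Recipe 1, pyrrho makes talmir.
talmir + pyrrho → xanwyn (Recipe 10).
Using Recipe 8, xanwyn, pyrrho, and talmir make tovxan.
talmir: reached.
tovxan: reached.
xanwyn: reached.
All 3 are reached.

3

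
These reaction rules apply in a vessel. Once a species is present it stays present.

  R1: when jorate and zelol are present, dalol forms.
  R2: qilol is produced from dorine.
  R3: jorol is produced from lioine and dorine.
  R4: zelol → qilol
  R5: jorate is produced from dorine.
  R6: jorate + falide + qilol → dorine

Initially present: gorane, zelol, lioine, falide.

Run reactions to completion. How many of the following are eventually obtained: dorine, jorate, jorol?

0

dorine would need jorate, falide, and qilol (R6), but jorate never forms.
jorate would need dorine (R5), but dorine never forms.
jorol would need lioine and dorine (R3), but dorine never forms.
None of the 3 are reached.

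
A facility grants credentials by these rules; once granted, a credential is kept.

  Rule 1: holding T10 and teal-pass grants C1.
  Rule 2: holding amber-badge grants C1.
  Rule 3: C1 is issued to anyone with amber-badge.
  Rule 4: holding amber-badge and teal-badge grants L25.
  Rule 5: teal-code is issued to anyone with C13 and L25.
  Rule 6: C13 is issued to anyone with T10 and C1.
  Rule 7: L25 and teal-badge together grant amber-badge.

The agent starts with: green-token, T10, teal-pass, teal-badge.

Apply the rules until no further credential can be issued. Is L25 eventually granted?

L25 would need amber-badge and teal-badge (Rule 4), but amber-badge is never granted.

No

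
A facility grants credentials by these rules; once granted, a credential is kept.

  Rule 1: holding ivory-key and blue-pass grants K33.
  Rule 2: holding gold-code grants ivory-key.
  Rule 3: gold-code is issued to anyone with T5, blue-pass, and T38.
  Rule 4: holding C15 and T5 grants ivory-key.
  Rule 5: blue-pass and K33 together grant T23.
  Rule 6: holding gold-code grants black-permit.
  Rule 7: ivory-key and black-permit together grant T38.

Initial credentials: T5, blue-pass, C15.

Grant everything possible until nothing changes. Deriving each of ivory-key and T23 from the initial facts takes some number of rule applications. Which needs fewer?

ivory-key

ivory-key: Holding C15 and T5 grants ivory-key (Rule 4). [1 rule application]
T23: Holding C15 and T5 grants ivory-key (Rule 4). Holding ivory-key and blue-pass grants K33 (Rule 1). Holding blue-pass and K33 grants T23 (Rule 5). [3 rule applications]
ivory-key needs fewer.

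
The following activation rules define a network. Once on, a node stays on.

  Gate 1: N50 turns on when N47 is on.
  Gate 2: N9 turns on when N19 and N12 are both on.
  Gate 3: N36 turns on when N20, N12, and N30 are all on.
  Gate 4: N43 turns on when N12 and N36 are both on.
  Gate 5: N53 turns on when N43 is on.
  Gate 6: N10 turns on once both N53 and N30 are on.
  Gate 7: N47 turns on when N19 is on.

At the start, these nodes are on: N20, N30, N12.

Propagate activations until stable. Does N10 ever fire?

N20, N12, and N30 are on, so N36 turns on (Gate 3).
N12 and N36 are on, so N43 turns on (Gate 4).
Gate 5: N43 on → N53 on.
N53 and N30 are on, so N10 turns on (Gate 6).

Yes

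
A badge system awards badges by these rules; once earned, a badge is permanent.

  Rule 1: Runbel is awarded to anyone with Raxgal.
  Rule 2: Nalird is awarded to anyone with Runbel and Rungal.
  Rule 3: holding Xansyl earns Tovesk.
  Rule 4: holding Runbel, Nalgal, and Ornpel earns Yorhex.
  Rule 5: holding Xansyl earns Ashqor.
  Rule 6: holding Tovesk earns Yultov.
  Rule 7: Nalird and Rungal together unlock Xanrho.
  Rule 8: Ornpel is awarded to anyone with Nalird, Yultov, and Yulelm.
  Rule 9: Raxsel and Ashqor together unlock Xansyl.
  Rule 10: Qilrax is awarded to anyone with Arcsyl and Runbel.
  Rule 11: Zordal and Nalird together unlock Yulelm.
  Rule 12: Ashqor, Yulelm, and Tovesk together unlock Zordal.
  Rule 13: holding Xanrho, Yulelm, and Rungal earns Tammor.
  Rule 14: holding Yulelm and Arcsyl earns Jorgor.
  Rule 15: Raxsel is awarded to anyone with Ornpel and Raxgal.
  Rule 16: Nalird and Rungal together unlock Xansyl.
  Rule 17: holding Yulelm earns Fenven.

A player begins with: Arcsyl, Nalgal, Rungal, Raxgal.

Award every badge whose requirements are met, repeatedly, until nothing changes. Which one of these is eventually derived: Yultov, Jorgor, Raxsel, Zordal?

Yultov

With Raxgal, Runbel is earned (Rule 1).
With Runbel and Rungal, Nalird is earned (Rule 2).
With Nalird and Rungal, Xansyl is earned (Rule 16).
With Xansyl, Tovesk is earned (Rule 3).
With Tovesk, Yultov is earned (Rule 6).
Raxsel would need Ornpel and Raxgal (Rule 15), but Ornpel is never earned. Jorgor would need Yulelm and Arcsyl (Rule 14), but Yulelm is never earned. Zordal would need Ashqor, Yulelm, and Tovesk (Rule 12), but Yulelm is never earned.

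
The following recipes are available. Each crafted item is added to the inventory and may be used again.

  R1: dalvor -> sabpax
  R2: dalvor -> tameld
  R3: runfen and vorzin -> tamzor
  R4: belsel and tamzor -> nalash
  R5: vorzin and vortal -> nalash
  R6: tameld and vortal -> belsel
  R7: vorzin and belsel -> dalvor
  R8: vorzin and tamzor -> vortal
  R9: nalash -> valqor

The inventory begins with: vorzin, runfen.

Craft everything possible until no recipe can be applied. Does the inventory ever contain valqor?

Yes

Using R3, runfen and vorzin make tamzor.
Using R8, vorzin and tamzor make vortal.
vorzin and vortal -> nalash (R5).
Using R9, nalash makes valqor.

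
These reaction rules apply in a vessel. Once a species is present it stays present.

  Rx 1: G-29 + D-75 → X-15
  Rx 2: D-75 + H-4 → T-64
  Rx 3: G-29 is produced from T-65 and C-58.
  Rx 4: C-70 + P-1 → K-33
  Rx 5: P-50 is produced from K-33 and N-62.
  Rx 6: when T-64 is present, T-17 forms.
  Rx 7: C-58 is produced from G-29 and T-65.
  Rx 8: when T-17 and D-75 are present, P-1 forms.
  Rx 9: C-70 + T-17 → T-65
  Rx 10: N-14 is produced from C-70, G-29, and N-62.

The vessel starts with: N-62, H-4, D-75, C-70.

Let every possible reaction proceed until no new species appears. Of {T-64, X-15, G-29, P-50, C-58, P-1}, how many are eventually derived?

D-75 and H-4 present → T-64 forms (Rx 2).
T-64 present → T-17 forms (Rx 6).
T-17 and D-75 present → P-1 forms (Rx 8).
C-70 and P-1 present → K-33 forms (Rx 4).
K-33 and N-62 present → P-50 forms (Rx 5).
T-64: reached.
X-15 would need G-29 and D-75 (Rx 1), but G-29 never forms.
G-29 would need T-65 and C-58 (Rx 3), but C-58 never forms.
P-50: reached.
C-58 would need G-29 and T-65 (Rx 7), but G-29 never forms.
P-1: reached.
Reached: T-64, P-50, and P-1 — 3 of the 6.

3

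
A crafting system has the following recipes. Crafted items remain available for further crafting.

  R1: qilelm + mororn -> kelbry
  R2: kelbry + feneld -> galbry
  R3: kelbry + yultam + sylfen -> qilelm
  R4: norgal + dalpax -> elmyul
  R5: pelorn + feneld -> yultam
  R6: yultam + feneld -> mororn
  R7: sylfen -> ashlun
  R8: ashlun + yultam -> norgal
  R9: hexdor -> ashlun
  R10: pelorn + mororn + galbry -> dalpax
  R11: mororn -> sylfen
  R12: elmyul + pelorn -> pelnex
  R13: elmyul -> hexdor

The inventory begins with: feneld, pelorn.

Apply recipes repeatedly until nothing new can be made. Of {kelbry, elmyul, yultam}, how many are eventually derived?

1

Using R5, pelorn and feneld make yultam.
kelbry would need qilelm and mororn (R1), but qilelm is never obtained.
elmyul would need norgal and dalpax (R4), but dalpax is never obtained.
yultam: reached.
Reached: yultam — 1 of the 3.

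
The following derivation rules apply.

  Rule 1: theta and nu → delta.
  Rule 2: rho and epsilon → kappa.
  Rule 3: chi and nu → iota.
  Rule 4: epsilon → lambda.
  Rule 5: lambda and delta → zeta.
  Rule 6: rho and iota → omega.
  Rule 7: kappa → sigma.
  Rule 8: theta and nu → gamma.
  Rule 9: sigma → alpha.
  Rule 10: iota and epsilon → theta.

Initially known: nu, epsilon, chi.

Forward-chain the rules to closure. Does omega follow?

No

omega would need rho and iota (Rule 6), but rho is never established.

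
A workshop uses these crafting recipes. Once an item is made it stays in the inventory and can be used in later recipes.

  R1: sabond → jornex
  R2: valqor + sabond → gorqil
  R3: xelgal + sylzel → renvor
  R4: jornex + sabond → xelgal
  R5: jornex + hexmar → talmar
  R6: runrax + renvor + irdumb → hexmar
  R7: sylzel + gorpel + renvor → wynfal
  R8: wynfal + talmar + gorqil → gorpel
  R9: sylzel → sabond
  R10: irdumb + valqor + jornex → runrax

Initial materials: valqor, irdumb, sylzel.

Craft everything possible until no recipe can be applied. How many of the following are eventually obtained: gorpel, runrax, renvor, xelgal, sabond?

sylzel → sabond (R9).
Using R1, sabond makes jornex.
Using R4, jornex and sabond make xelgal.
irdumb + valqor + jornex → runrax (R10).
Using R3, xelgal and sylzel make renvor.
gorpel would need wynfal, talmar, and gorqil (R8), but wynfal is never obtained.
runrax: reached.
renvor: reached.
xelgal: reached.
sabond: reached.
Reached: runrax, renvor, xelgal, and sabond — 4 of the 5.

4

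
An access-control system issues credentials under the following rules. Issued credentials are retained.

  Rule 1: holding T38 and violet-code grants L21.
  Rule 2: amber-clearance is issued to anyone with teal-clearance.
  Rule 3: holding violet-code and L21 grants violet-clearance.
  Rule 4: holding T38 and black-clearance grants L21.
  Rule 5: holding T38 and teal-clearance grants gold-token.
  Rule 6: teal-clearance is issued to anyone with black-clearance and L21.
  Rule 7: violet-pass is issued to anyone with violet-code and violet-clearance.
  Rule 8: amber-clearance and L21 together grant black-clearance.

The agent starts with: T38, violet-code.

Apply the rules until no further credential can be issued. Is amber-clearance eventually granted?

No

amber-clearance would need teal-clearance (Rule 2), but teal-clearance is never granted.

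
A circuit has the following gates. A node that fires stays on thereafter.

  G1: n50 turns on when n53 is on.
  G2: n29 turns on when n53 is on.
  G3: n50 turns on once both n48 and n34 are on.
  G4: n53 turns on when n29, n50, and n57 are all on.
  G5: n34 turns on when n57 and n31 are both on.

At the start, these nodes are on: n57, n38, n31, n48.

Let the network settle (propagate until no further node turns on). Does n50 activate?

Yes

G5: n57 and n31 on → n34 on.
G3: n48 and n34 on → n50 on.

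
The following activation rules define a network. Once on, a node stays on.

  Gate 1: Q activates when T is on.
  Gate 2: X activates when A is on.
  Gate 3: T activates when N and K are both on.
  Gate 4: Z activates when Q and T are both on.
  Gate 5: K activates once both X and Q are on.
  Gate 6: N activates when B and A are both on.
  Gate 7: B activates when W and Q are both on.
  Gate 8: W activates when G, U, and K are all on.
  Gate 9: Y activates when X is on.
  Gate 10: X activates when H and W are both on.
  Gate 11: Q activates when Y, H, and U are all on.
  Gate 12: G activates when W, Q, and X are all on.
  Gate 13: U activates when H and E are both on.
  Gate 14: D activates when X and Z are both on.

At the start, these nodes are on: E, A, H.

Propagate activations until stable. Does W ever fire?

W would need G, U, and K (Gate 8), but G never turns on.

No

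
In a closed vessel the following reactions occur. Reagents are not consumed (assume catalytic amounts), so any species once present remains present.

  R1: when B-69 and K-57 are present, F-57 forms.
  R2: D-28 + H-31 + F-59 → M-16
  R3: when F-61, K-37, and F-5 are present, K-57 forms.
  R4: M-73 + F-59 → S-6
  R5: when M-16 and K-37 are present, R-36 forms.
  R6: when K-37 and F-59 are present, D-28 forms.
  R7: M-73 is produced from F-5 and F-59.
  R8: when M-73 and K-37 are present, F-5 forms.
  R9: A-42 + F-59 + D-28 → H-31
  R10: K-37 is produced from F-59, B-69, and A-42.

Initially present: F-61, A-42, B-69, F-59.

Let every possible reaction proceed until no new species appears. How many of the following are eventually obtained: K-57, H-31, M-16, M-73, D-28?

3

F-59, B-69, and A-42 present → K-37 forms (R10).
K-37 and F-59 present → D-28 forms (R6).
A-42, F-59, and D-28 present → H-31 forms (R9).
D-28, H-31, and F-59 present → M-16 forms (R2).
K-57 would need F-61, K-37, and F-5 (R3), but F-5 never forms.
H-31: reached.
M-16: reached.
M-73 would need F-5 and F-59 (R7), but F-5 never forms.
D-28: reached.
Reached: H-31, M-16, and D-28 — 3 of the 5.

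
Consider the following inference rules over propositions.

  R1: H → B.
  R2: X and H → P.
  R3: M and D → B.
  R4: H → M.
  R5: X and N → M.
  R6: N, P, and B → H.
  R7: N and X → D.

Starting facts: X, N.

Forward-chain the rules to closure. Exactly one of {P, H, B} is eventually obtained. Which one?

From N and X, R7 gives D.
From X and N, R5 gives M.
From M and D, R3 gives B.
H would need N, P, and B (R6), but P is never established. P would need X and H (R2), but H is never established.

B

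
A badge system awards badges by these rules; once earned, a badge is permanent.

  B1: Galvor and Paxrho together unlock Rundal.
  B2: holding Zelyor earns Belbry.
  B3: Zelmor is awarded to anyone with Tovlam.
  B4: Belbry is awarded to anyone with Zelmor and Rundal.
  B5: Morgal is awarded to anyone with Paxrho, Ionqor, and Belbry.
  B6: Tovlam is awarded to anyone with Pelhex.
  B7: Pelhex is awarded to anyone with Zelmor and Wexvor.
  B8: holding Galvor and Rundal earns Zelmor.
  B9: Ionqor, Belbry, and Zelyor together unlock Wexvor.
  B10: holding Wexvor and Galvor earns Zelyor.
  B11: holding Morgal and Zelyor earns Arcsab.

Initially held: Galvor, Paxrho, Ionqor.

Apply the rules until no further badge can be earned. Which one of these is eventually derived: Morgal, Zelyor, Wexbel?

With Galvor and Paxrho, Rundal is earned (B1).
With Galvor and Rundal, Zelmor is earned (B8).
With Zelmor and Rundal, Belbry is earned (B4).
With Paxrho, Ionqor, and Belbry, Morgal is earned (B5).
No rule produces Wexbel, and it is not given. Zelyor would need Wexvor and Galvor (B10), but Wexvor is never earned.

Morgal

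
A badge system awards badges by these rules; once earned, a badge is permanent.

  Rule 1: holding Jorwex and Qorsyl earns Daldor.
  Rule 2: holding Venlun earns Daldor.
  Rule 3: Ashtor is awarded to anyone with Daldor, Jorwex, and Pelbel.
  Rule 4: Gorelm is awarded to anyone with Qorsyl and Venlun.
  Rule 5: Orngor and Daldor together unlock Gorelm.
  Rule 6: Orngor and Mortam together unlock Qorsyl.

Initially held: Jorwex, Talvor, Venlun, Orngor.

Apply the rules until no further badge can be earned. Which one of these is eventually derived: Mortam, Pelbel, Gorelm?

Gorelm

With Venlun, Daldor is earned (Rule 2).
With Orngor and Daldor, Gorelm is earned (Rule 5).
No rule produces Mortam, and it is not given. No rule produces Pelbel, and it is not given.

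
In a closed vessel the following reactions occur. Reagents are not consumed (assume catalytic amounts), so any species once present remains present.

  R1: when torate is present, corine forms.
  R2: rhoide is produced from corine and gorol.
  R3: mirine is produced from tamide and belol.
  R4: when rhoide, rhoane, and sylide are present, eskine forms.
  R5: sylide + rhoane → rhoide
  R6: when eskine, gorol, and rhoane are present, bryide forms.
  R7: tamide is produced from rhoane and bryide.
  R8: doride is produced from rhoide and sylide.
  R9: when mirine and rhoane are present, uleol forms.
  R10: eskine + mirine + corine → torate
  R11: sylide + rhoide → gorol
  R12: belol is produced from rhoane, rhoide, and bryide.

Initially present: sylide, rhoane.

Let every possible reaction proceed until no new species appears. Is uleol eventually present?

Yes

sylide and rhoane present → rhoide forms (R5).
rhoide, rhoane, and sylide present → eskine forms (R4).
sylide and rhoide present → gorol forms (R11).
eskine, gorol, and rhoane present → bryide forms (R6).
rhoane and bryide present → tamide forms (R7).
rhoane, rhoide, and bryide present → belol forms (R12).
tamide and belol present → mirine forms (R3).
mirine and rhoane present → uleol forms (R9).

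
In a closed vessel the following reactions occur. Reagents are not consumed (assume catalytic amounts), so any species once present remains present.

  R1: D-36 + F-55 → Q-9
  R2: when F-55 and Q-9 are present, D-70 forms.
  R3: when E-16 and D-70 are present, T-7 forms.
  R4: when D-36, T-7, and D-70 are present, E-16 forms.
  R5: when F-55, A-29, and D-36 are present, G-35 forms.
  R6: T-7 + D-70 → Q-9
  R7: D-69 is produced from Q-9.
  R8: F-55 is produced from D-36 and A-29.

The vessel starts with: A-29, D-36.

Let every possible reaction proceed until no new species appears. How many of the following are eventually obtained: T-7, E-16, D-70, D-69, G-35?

D-36 and A-29 present → F-55 forms (R8).
F-55, A-29, and D-36 present → G-35 forms (R5).
D-36 and F-55 present → Q-9 forms (R1).
F-55 and Q-9 present → D-70 forms (R2).
Q-9 present → D-69 forms (R7).
T-7 would need E-16 and D-70 (R3), but E-16 never forms.
E-16 would need D-36, T-7, and D-70 (R4), but T-7 never forms.
D-70: reached.
D-69: reached.
G-35: reached.
Reached: D-70, D-69, and G-35 — 3 of the 5.

3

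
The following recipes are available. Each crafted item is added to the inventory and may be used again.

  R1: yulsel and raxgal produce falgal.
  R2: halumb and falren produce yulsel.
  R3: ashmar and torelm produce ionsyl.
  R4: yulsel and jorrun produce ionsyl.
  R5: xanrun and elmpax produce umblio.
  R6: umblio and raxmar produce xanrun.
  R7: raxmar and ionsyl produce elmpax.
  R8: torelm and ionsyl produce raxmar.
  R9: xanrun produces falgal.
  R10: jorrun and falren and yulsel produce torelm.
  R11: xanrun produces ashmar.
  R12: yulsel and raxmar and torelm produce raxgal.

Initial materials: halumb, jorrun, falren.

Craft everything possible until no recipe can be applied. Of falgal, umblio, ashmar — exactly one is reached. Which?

falgal

Using R2, halumb and falren make yulsel.
jorrun and falren and yulsel → torelm (R10).
Using R4, yulsel and jorrun make ionsyl.
Using R8, torelm and ionsyl make raxmar.
Using R12, yulsel, raxmar, and torelm make raxgal.
yulsel and raxgal → falgal (R1).
ashmar would need xanrun (R11), but xanrun is never obtained. umblio would need xanrun and elmpax (R5), but xanrun is never obtained.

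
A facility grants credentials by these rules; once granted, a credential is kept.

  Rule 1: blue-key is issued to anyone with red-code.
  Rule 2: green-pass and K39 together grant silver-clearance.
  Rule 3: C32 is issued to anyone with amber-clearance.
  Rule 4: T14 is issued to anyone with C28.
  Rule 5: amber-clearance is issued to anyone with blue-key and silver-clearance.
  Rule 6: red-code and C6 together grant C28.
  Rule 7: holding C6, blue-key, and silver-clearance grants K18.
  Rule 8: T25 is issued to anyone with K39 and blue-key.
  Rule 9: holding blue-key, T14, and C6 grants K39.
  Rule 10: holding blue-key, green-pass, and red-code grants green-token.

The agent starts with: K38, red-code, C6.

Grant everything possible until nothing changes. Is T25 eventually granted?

Holding red-code and C6 grants C28 (Rule 6).
Holding red-code grants blue-key (Rule 1).
Holding C28 grants T14 (Rule 4).
Holding blue-key, T14, and C6 grants K39 (Rule 9).
Holding K39 and blue-key grants T25 (Rule 8).

Yes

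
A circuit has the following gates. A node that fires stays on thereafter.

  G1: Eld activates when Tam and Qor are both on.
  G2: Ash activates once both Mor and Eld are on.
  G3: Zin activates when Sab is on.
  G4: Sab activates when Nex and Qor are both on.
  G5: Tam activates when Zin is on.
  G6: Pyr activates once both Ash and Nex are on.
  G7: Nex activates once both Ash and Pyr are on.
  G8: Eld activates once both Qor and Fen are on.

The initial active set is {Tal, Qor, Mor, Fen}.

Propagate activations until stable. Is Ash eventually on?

Qor and Fen are on, so Eld activates (G8).
Mor and Eld are on, so Ash activates (G2).

Yes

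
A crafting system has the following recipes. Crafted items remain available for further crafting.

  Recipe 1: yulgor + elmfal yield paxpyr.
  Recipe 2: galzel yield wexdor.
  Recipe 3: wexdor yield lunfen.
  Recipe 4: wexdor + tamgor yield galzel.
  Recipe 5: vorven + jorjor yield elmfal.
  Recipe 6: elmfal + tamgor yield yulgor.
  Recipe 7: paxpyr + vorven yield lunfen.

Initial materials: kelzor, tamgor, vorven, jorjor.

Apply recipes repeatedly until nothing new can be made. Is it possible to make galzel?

galzel would need wexdor and tamgor (Recipe 4), but wexdor is never obtained.

No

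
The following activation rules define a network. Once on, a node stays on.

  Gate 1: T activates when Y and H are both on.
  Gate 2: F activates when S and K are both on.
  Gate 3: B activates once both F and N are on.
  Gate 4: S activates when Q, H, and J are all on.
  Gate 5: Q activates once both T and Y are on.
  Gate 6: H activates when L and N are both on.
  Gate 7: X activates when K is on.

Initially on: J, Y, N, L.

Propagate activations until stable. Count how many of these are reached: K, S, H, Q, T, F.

L and N are on, so H activates (Gate 6).
Y and H are on, so T activates (Gate 1).
Gate 5: T and Y on → Q on.
Q, H, and J are on, so S activates (Gate 4).
No rule produces K, and it is not given.
S: reached.
H: reached.
Q: reached.
T: reached.
F would need S and K (Gate 2), but K never turns on.
Reached: S, H, Q, and T — 4 of the 6.

4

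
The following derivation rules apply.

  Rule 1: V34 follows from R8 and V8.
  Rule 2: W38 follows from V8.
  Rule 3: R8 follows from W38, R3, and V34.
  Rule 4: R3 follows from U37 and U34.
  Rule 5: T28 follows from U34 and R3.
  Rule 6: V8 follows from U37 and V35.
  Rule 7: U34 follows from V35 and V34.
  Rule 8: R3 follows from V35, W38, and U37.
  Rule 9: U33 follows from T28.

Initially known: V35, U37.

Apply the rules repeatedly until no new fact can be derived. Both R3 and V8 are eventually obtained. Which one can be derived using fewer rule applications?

V8: From U37 and V35, Rule 6 gives V8. [1 rule application]
R3: U37 and V35 hold, so V8 follows (Rule 6). V8 holds, so W38 follows (Rule 2). V35, W38, and U37 hold, so R3 follows (Rule 8). [3 rule applications]
V8 needs fewer.

V8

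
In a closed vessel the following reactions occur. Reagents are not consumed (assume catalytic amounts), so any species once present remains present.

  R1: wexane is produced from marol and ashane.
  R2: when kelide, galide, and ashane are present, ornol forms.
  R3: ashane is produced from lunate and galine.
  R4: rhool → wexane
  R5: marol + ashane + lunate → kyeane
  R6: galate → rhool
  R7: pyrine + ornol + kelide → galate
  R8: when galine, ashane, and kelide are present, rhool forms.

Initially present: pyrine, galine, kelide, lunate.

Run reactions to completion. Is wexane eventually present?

lunate and galine present → ashane forms (R3).
galine, ashane, and kelide present → rhool forms (R8).
rhool present → wexane forms (R4).

Yes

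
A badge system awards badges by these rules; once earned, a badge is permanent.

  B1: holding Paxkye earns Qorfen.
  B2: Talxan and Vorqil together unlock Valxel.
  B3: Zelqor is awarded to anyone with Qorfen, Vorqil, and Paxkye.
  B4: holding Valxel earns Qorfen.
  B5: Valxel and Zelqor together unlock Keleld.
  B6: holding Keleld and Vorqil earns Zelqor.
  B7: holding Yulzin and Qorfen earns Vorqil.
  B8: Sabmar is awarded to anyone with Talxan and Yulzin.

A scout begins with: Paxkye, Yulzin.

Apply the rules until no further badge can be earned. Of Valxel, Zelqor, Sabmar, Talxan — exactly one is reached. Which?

Zelqor

With Paxkye, Qorfen is earned (B1).
With Yulzin and Qorfen, Vorqil is earned (B7).
With Qorfen, Vorqil, and Paxkye, Zelqor is earned (B3).
Sabmar would need Talxan and Yulzin (B8), but Talxan is never earned. Valxel would need Talxan and Vorqil (B2), but Talxan is never earned. No rule produces Talxan, and it is not given.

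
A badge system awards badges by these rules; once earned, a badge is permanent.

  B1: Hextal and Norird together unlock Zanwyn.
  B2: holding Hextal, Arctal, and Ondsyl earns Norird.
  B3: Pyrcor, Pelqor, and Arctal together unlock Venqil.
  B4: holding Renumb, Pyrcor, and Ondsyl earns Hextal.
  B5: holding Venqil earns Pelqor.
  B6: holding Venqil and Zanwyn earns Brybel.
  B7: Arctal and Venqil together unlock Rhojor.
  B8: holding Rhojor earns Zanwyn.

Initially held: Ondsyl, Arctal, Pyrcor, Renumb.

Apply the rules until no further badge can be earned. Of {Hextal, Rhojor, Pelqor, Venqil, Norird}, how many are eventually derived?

2

With Renumb, Pyrcor, and Ondsyl, Hextal is earned (B4).
With Hextal, Arctal, and Ondsyl, Norird is earned (B2).
Hextal: reached.
Rhojor would need Arctal and Venqil (B7), but Venqil is never earned.
Pelqor would need Venqil (B5), but Venqil is never earned.
Venqil would need Pyrcor, Pelqor, and Arctal (B3), but Pelqor is never earned.
Norird: reached.
Reached: Hextal and Norird — 2 of the 5.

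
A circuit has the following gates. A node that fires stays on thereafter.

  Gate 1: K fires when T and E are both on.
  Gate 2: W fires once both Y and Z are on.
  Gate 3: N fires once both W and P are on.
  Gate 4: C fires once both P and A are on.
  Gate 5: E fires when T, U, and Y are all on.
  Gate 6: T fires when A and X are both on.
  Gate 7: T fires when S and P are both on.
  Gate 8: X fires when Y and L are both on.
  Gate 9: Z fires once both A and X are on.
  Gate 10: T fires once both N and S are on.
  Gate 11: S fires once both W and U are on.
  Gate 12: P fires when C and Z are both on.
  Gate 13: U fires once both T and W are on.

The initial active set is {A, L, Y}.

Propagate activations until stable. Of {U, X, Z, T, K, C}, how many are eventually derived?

Gate 8: Y and L on → X on.
A and X are on, so Z fires (Gate 9).
Gate 6: A and X on → T on.
Gate 2: Y and Z on → W on.
T and W are on, so U fires (Gate 13).
Gate 5: T, U, and Y on → E on.
Gate 1: T and E on → K on.
U: reached.
X: reached.
Z: reached.
T: reached.
K: reached.
C would need P and A (Gate 4), but P never turns on.
Reached: U, X, Z, T, and K — 5 of the 6.

5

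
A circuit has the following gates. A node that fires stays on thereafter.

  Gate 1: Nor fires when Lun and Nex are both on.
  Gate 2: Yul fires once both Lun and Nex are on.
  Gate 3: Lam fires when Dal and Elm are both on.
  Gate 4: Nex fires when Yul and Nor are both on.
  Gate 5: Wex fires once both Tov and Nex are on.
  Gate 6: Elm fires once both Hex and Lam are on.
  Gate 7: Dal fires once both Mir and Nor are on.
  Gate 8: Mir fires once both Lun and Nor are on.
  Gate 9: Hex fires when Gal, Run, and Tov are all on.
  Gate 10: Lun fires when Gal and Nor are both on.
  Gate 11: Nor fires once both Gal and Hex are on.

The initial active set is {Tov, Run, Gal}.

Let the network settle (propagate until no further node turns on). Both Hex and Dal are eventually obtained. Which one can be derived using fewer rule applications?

Hex

Hex: Gal, Run, and Tov are on, so Hex fires (Gate 9). [1 rule application]
Dal: Gate 9: Gal, Run, and Tov on → Hex on. Gate 11: Gal and Hex on → Nor on. Gal and Nor are on, so Lun fires (Gate 10). Gate 8: Lun and Nor on → Mir on. Gate 7: Mir and Nor on → Dal on. [5 rule applications]
Hex needs fewer.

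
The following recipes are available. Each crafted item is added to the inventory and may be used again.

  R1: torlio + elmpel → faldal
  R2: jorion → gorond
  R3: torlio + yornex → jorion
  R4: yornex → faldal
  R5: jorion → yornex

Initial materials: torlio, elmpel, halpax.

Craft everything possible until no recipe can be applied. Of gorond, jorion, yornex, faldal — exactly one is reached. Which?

Using R1, torlio and elmpel make faldal.
gorond would need jorion (R2), but jorion is never obtained. yornex would need jorion (R5), but jorion is never obtained. jorion would need torlio and yornex (R3), but yornex is never obtained.

faldal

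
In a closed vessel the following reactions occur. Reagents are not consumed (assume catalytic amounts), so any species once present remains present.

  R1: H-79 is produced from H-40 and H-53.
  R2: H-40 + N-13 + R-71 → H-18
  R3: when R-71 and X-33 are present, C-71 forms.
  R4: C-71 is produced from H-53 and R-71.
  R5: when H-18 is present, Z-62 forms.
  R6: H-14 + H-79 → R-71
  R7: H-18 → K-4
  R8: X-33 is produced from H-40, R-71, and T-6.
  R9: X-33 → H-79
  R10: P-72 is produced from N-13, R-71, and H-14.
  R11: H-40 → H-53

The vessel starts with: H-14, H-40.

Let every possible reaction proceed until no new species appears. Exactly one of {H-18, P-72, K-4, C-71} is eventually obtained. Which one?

C-71

H-40 present → H-53 forms (R11).
H-40 and H-53 present → H-79 forms (R1).
H-14 and H-79 present → R-71 forms (R6).
H-53 and R-71 present → C-71 forms (R4).
H-18 would need H-40, N-13, and R-71 (R2), but N-13 never forms. P-72 would need N-13, R-71, and H-14 (R10), but N-13 never forms. K-4 would need H-18 (R7), but H-18 never forms.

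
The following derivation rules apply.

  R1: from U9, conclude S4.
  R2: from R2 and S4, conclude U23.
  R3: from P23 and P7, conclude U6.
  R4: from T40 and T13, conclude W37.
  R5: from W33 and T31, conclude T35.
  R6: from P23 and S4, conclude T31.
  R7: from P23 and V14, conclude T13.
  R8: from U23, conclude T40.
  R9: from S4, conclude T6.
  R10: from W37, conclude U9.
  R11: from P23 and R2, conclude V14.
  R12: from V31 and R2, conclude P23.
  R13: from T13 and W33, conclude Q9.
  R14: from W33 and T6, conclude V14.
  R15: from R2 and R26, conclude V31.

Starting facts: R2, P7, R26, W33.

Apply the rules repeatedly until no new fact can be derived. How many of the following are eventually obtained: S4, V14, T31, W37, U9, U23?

1

R2 and R26 hold, so V31 follows (R15).
V31 and R2 hold, so P23 follows (R12).
P23 and R2 hold, so V14 follows (R11).
S4 would need U9 (R1), but U9 is never established.
V14: reached.
T31 would need P23 and S4 (R6), but S4 is never established.
W37 would need T40 and T13 (R4), but T40 is never established.
U9 would need W37 (R10), but W37 is never established.
U23 would need R2 and S4 (R2), but S4 is never established.
Reached: V14 — 1 of the 6.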